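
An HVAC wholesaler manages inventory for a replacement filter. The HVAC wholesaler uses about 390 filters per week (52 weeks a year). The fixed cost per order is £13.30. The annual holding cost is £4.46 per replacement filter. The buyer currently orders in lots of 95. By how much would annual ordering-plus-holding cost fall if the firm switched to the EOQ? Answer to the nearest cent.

Annual demand D = 390 × 52 = 20,280.
EOQ = √(2DS/H) = √(2 × 20,280 × 13.3 / 4.46) ≈ 347.78.
Cost at Q* = (D/Q*)S + (Q*/2)H = √(2DSH) ≈ £1,551.11.
Cost at Q = 95: (20,280/95)×13.3 + (95/2)×4.46 = £2,839.20 + £211.85 = £3,051.05.
Excess = £3,051.05 − £1,551.11 = £1,499.94.

Extra cost ≈ £1,499.94 per year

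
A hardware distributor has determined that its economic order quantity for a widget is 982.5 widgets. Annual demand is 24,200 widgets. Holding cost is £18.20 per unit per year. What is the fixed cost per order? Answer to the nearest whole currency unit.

S ≈ £363

Invert the EOQ relation Q*² = 2DS/H.
From Q* = √(2DS/H): S = Q*²H / (2D) = 982.5² × 18.2 / (2 × 24,200) = 362.9871.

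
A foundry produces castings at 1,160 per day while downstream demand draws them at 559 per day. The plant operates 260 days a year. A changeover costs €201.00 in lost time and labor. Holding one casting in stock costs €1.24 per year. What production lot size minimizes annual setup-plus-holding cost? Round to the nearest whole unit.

Q* ≈ 9,536 castings

Annual demand D = 559 × 260 = 145,340.
Production build-up factor (1 − d/p) = 1 − 559/1,160 = 0.5181.
Q* = √(2DS / (H(1 − d/p))) = √(2 × 145,340 × 201 / (1.24 × 0.5181)).
= √(58,426,680 / 0.6424) ≈ 9536.445.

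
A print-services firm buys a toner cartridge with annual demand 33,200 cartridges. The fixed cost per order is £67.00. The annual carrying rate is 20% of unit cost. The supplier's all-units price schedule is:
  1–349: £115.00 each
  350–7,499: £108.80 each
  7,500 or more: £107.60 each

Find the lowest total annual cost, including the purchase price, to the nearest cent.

TC* ≈ £3,621,999.00

Holding cost per unit per year at price C is H = 0.20·C.
Candidates are each tier's EOQ (if it falls in that tier) and each price-break quantity.
Tier 1 (£115.00): EOQ = 439.8 exceeds tier's upper bound 349, so this tier is dominated.
EOQ at £108.80 = 452.2 (feasible in tier 2): TC = 33,200×£108.80 + (33,200/452.2)×67 + (452.2/2)×0.20×£108.80 = £3,621,999.00.
EOQ at £107.60 = 454.7 < 7500, so use break Q=7500: TC = 33,200×£107.60 + (33,200/7500.0)×67 + (7500.0/2)×0.20×£107.60 = £3,653,316.59.
Lowest total cost among the candidates is at Q = 452.2.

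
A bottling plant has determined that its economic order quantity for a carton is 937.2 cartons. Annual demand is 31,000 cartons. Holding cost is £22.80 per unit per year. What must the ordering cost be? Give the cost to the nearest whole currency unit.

S ≈ £323

Squaring Q* = √(2DS/H) gives Q*² = 2DS/H.
From Q* = √(2DS/H): S = Q*²H / (2D) = 937.2² × 22.8 / (2 × 31,000) = 323.0039.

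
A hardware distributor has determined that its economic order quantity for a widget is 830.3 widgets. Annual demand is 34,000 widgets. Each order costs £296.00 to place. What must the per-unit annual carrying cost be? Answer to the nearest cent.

The basic EOQ model gives Q* = √(2DS/H); rearrange for the unknown.
From Q* = √(2DS/H): H = 2DS / Q*² = 2 × 34,000 × 296 / 830.3² = 29.1965.

H ≈ £29.20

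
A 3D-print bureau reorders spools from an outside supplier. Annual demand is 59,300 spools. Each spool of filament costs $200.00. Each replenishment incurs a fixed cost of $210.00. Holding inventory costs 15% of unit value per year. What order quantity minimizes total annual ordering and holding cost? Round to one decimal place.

Holding cost H = 0.15 × $200.00 = $30.0000 per unit per year.
EOQ = √(2DS / H) = √(2 × 59,300 × 210 / 30).
= √(24,906,000 / 30) = √830,200 ≈ 911.153.

Q* ≈ 911.2 spools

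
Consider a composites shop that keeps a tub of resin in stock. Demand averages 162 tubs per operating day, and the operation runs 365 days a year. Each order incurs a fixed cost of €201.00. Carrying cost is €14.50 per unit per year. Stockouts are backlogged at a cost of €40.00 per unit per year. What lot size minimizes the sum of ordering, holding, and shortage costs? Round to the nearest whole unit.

Q* ≈ 1,495 tubs

Annual demand D = 162 × 365 = 59,130.
With planned backorders, Q* = √(2DS/H) · √((H+B)/B).
√(2DS/H) = √(2 × 59,130 × 201 / 14.5) = 1280.363.
√((H+B)/B) = √((14.5+40)/40) = 1.1673.
Q* ≈ 1494.518.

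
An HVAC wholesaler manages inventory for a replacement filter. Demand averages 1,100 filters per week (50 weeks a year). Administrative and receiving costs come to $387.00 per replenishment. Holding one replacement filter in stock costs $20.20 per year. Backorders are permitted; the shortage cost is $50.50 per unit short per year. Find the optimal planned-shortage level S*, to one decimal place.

Annual demand D = 1,100 × 50 = 55,000.
With planned backorders, Q* = √(2DS/H) · √((H+B)/B).
√(2DS/H) = √(2 × 55,000 × 387 / 20.2) = 1451.698.
√((H+B)/B) = √((20.2+50.5)/50.5) = 1.1832.
Q* ≈ 1717.672.
S* = Q* · H/(H+B) = 1717.672 × 20.2/70.7 ≈ 490.763.

S* ≈ 490.8 filters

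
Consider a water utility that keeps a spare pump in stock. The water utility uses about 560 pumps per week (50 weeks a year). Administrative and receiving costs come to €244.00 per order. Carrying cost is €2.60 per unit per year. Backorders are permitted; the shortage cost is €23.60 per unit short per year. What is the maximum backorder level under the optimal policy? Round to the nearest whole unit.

S* ≈ 240 pumps

Annual demand D = 560 × 50 = 28,000.
With planned backorders, Q* = √(2DS/H) · √((H+B)/B).
√(2DS/H) = √(2 × 28,000 × 244 / 2.6) = 2292.463.
√((H+B)/B) = √((2.6+23.6)/23.6) = 1.0536.
Q* ≈ 2415.444.
S* = Q* · H/(H+B) = 2415.444 × 2.6/26.2 ≈ 239.701.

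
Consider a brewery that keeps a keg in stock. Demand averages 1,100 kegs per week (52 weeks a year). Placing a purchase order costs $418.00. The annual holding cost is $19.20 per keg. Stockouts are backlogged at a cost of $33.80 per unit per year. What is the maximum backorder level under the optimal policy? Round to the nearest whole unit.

Annual demand D = 1,100 × 52 = 57,200.
With planned backorders, Q* = √(2DS/H) · √((H+B)/B).
√(2DS/H) = √(2 × 57,200 × 418 / 19.2) = 1578.158.
√((H+B)/B) = √((19.2+33.8)/33.8) = 1.2522.
Q* ≈ 1976.196.
S* = Q* · H/(H+B) = 1976.196 × 19.2/53 ≈ 715.905.

S* ≈ 716 kegs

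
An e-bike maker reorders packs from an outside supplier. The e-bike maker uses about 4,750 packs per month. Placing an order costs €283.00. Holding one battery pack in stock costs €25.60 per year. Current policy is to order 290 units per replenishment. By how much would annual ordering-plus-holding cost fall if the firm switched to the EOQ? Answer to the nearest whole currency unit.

Annual demand D = 4,750 × 12 = 57,000.
EOQ = √(2DS/H) = √(2 × 57,000 × 283 / 25.6) ≈ 1122.60.
Cost at Q* = (D/Q*)S + (Q*/2)H = √(2DSH) ≈ €28,738.60.
Cost at Q = 290: (57,000/290)×283 + (290/2)×25.6 = €55,624.14 + €3,712.00 = €59,336.14.
Excess = €59,336.14 − €28,738.60 = €30,597.54.

Extra cost ≈ €30,598 per year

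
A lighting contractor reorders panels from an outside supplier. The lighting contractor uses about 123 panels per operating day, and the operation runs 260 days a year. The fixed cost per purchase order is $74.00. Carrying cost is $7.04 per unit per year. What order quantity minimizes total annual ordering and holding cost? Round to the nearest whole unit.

Annual demand D = 123 × 260 = 31,980.
EOQ = √(2DS / H) = √(2 × 31,980 × 74 / 7.04).
= √(4,733,040 / 7.04) = √672,306.8182 ≈ 819.943.

Q* ≈ 820 panels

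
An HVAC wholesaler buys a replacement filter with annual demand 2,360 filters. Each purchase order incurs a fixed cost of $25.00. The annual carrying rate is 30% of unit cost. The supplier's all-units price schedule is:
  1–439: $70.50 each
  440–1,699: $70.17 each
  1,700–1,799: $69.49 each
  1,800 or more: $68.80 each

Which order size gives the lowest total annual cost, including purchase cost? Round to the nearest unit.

Q* ≈ 75 filters

Holding cost per unit per year at price C is H = 0.30·C.
For each price level, check whether its EOQ is feasible; otherwise the best quantity at that price is the breakpoint.
EOQ at $70.50 = 74.7 (feasible in tier 1): TC = 2,360×$70.50 + (2,360/74.7)×25 + (74.7/2)×0.30×$70.50 = $167,959.78.
EOQ at $70.17 = 74.9 < 440, so use break Q=440: TC = 2,360×$70.17 + (2,360/440.0)×25 + (440.0/2)×0.30×$70.17 = $170,366.51.
EOQ at $69.49 = 75.2 < 1700, so use break Q=1700: TC = 2,360×$69.49 + (2,360/1700.0)×25 + (1700.0/2)×0.30×$69.49 = $181,751.06.
EOQ at $68.80 = 75.6 < 1800, so use break Q=1800: TC = 2,360×$68.80 + (2,360/1800.0)×25 + (1800.0/2)×0.30×$68.80 = $180,976.78.
Lowest total cost is $167,959.78 at Q = 74.7.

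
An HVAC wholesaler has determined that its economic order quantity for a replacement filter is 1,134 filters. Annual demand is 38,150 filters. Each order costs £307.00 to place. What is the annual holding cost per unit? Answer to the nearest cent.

H ≈ £18.22

Squaring Q* = √(2DS/H) gives Q*² = 2DS/H.
From Q* = √(2DS/H): H = 2DS / Q*² = 2 × 38,150 × 307 / 1,134² = 18.2153.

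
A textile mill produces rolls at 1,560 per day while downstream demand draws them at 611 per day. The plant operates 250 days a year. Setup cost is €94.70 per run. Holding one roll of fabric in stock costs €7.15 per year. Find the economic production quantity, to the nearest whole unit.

Annual demand D = 611 × 250 = 152,750.
Production build-up factor (1 − d/p) = 1 − 611/1,560 = 0.6083.
Q* = √(2DS / (H(1 − d/p))) = √(2 × 152,750 × 94.7 / (7.15 × 0.6083)).
= √(28,930,850 / 4.3496) ≈ 2579.032.

Q* ≈ 2,579 rolls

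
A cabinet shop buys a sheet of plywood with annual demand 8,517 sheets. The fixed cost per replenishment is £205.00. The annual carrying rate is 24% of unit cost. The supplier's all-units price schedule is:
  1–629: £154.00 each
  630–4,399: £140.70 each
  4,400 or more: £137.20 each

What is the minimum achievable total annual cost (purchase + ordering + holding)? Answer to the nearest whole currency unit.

TC* ≈ £1,211,750

Holding cost per unit per year at price C is H = 0.24·C.
Evaluate total cost at each tier's feasible EOQ or, if the EOQ is below the tier, at the tier's minimum quantity.
EOQ at £154.00 = 307.4 (feasible in tier 1): TC = 8,517×£154.00 + (8,517/307.4)×205 + (307.4/2)×0.24×£154.00 = £1,322,978.60.
EOQ at £140.70 = 321.6 < 630, so use break Q=630: TC = 8,517×£140.70 + (8,517/630.0)×205 + (630.0/2)×0.24×£140.70 = £1,211,750.22.
EOQ at £137.20 = 325.7 < 4400, so use break Q=4400: TC = 8,517×£137.20 + (8,517/4400.0)×205 + (4400.0/2)×0.24×£137.20 = £1,241,370.81.
Lowest total cost among the candidates is at Q = 630.0.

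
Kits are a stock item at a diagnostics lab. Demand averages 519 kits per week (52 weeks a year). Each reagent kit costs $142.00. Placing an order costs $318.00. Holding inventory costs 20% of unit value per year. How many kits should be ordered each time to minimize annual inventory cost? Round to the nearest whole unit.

Q* ≈ 777 kits

Annual demand D = 519 × 52 = 26,988.
Holding cost H = 0.20 × $142.00 = $28.4000 per unit per year.
EOQ = √(2DS / H) = √(2 × 26,988 × 318 / 28.4).
= √(17,164,368 / 28.4) = √604,379.1549 ≈ 777.418.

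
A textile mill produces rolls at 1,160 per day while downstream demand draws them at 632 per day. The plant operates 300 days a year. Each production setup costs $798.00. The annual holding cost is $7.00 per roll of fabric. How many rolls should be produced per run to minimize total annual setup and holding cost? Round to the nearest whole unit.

Q* ≈ 9,745 rolls

Annual demand D = 632 × 300 = 189,600.
Production build-up factor (1 − d/p) = 1 − 632/1,160 = 0.4552.
Q* = √(2DS / (H(1 − d/p))) = √(2 × 189,600 × 798 / (7 × 0.4552)).
= √(302,601,600 / 3.1862) ≈ 9745.377.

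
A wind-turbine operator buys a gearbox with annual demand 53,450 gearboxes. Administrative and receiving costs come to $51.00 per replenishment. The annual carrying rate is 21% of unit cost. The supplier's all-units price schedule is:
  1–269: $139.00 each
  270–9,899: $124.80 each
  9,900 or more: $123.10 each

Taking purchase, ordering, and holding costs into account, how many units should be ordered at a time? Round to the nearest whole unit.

Q* ≈ 456 gearboxes

Holding cost per unit per year at price C is H = 0.21·C.
Evaluate total cost at each tier's feasible EOQ or, if the EOQ is below the tier, at the tier's minimum quantity.
Tier 1 ($139.00): EOQ = 432.2 exceeds tier's upper bound 269, so this tier is dominated.
EOQ at $124.80 = 456.1 (feasible in tier 2): TC = 53,450×$124.80 + (53,450/456.1)×51 + (456.1/2)×0.21×$124.80 = $6,682,513.38.
EOQ at $123.10 = 459.2 < 9900, so use break Q=9900: TC = 53,450×$123.10 + (53,450/9900.0)×51 + (9900.0/2)×0.21×$123.10 = $6,707,932.80.
Lowest total cost is $6,682,513.38 at Q = 456.1.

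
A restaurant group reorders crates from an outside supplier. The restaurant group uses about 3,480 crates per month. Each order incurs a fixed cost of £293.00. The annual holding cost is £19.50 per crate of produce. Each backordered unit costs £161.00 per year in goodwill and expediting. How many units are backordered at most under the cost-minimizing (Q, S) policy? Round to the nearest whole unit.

Annual demand D = 3,480 × 12 = 41,760.
With planned backorders, Q* = √(2DS/H) · √((H+B)/B).
√(2DS/H) = √(2 × 41,760 × 293 / 19.5) = 1120.242.
√((H+B)/B) = √((19.5+161)/161) = 1.0588.
Q* ≈ 1186.144.
S* = Q* · H/(H+B) = 1186.144 × 19.5/180.5 ≈ 128.143.

S* ≈ 128 crates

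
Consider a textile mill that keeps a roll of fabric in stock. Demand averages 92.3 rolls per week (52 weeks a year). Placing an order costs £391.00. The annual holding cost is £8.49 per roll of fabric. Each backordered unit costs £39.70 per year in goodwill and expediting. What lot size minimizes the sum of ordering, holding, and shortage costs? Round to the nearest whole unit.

Q* ≈ 733 rolls

Annual demand D = 92.3 × 52 = 4,799.6.
With planned backorders, Q* = √(2DS/H) · √((H+B)/B).
√(2DS/H) = √(2 × 4,799.6 × 391 / 8.49) = 664.893.
√((H+B)/B) = √((8.49+39.7)/39.7) = 1.1018.
Q* ≈ 732.547.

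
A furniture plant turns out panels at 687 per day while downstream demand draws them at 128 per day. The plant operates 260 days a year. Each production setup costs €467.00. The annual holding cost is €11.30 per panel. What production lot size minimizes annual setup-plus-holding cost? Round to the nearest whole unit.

Q* ≈ 1,839 panels

Annual demand D = 128 × 260 = 33,280.
Production build-up factor (1 − d/p) = 1 − 128/687 = 0.8137.
Q* = √(2DS / (H(1 − d/p))) = √(2 × 33,280 × 467 / (11.3 × 0.8137)).
= √(31,083,520 / 9.1946) ≈ 1838.647.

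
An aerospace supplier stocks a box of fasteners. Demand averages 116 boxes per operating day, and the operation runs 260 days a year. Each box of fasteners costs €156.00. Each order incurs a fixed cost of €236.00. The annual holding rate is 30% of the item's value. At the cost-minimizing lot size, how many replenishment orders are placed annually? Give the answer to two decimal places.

Annual demand D = 116 × 260 = 30,160.
Holding cost H = 0.30 × €156.00 = €46.8000 per unit per year.
EOQ = √(2DS/H) = √(2 × 30,160 × 236 / 46.8) ≈ 551.52.
Orders per year = D / Q* = 30,160 / 551.52 ≈ 54.685.

N ≈ 54.68 orders per year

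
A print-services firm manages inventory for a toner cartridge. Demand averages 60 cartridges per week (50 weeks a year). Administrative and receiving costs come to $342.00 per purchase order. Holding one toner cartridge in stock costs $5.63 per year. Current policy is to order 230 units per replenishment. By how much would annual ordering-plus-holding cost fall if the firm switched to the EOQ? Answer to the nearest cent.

Extra cost ≈ $1,709.38 per year

Annual demand D = 60 × 50 = 3,000.
EOQ = √(2DS/H) = √(2 × 3,000 × 342 / 5.63) ≈ 603.72.
Cost at Q* = (D/Q*)S + (Q*/2)H = √(2DSH) ≈ $3,398.94.
Cost at Q = 230: (3,000/230)×342 + (230/2)×5.63 = $4,460.87 + $647.45 = $5,108.32.
Excess = $5,108.32 − $3,398.94 = $1,709.38.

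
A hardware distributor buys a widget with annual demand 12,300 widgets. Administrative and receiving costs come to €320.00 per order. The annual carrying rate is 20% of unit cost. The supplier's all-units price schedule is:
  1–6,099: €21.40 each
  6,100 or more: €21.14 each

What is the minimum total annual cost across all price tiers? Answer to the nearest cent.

Holding cost per unit per year at price C is H = 0.20·C.
For each price level, check whether its EOQ is feasible; otherwise the best quantity at that price is the breakpoint.
EOQ at €21.40 = 1356.2 (feasible in tier 1): TC = 12,300×€21.40 + (12,300/1356.2)×320 + (1356.2/2)×0.20×€21.40 = €269,024.49.
EOQ at €21.14 = 1364.5 < 6100, so use break Q=6100: TC = 12,300×€21.14 + (12,300/6100.0)×320 + (6100.0/2)×0.20×€21.14 = €273,562.65.
Lowest total cost among the candidates is at Q = 1356.2.

TC* ≈ €269,024.49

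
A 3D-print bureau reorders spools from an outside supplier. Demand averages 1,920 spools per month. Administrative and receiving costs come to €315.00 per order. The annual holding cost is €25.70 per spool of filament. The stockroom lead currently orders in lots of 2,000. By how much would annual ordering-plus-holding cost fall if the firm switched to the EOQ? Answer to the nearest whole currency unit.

Annual demand D = 1,920 × 12 = 23,040.
EOQ = √(2DS/H) = √(2 × 23,040 × 315 / 25.7) ≈ 751.53.
Cost at Q* = (D/Q*)S + (Q*/2)H = √(2DSH) ≈ €19,314.26.
Cost at Q = 2,000: (23,040/2,000)×315 + (2,000/2)×25.7 = €3,628.80 + €25,700.00 = €29,328.80.
Excess = €29,328.80 − €19,314.26 = €10,014.54.

Extra cost ≈ €10,015 per year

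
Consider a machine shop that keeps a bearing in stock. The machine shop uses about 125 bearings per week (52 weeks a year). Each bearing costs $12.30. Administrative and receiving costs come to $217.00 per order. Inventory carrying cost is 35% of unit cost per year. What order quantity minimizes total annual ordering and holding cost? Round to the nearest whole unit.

Annual demand D = 125 × 52 = 6,500.
Holding cost H = 0.35 × $12.30 = $4.3050 per unit per year.
EOQ = √(2DS / H) = √(2 × 6,500 × 217 / 4.305).
= √(2,821,000 / 4.305) = √655,284.5528 ≈ 809.496.

Q* ≈ 809 bearings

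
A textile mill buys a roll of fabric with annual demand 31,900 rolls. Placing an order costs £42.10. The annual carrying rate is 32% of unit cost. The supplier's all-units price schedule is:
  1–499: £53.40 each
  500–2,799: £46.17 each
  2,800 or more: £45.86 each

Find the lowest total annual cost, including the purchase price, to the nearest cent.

Holding cost per unit per year at price C is H = 0.32·C.
Evaluate total cost at each tier's feasible EOQ or, if the EOQ is below the tier, at the tier's minimum quantity.
EOQ at £53.40 = 396.5 (feasible in tier 1): TC = 31,900×£53.40 + (31,900/396.5)×42.1 + (396.5/2)×0.32×£53.40 = £1,710,234.81.
EOQ at £46.17 = 426.4 < 500, so use break Q=500: TC = 31,900×£46.17 + (31,900/500.0)×42.1 + (500.0/2)×0.32×£46.17 = £1,479,202.58.
EOQ at £45.86 = 427.8 < 2800, so use break Q=2800: TC = 31,900×£45.86 + (31,900/2800.0)×42.1 + (2800.0/2)×0.32×£45.86 = £1,483,958.92.
Lowest total cost among the candidates is at Q = 500.0.

TC* ≈ £1,479,202.58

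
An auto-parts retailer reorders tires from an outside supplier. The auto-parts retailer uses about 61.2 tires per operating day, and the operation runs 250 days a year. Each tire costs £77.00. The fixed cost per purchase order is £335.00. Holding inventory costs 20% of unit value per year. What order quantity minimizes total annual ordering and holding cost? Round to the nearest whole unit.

Annual demand D = 61.2 × 250 = 15,300.
Holding cost H = 0.20 × £77.00 = £15.4000 per unit per year.
EOQ = √(2DS / H) = √(2 × 15,300 × 335 / 15.4).
= √(10,251,000 / 15.4) = √665,649.3506 ≈ 815.873.

Q* ≈ 816 tires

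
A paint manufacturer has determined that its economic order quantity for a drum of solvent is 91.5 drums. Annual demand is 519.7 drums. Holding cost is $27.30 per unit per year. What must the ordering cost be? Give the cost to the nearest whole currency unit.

Invert the EOQ relation Q*² = 2DS/H.
From Q* = √(2DS/H): S = Q*²H / (2D) = 91.5² × 27.3 / (2 × 519.7) = 219.8984.

S ≈ $220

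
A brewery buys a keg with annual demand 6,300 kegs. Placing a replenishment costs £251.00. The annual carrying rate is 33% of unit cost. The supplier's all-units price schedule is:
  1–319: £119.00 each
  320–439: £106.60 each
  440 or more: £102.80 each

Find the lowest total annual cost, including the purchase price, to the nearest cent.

Holding cost per unit per year at price C is H = 0.33·C.
For each price level, check whether its EOQ is feasible; otherwise the best quantity at that price is the breakpoint.
EOQ at £119.00 = 283.8 (feasible in tier 1): TC = 6,300×£119.00 + (6,300/283.8)×251 + (283.8/2)×0.33×£119.00 = £760,844.29.
EOQ at £106.60 = 299.8 < 320, so use break Q=320: TC = 6,300×£106.60 + (6,300/320.0)×251 + (320.0/2)×0.33×£106.60 = £682,150.04.
EOQ at £102.80 = 305.3 < 440, so use break Q=440: TC = 6,300×£102.80 + (6,300/440.0)×251 + (440.0/2)×0.33×£102.80 = £658,697.14.
Lowest total cost among the candidates is at Q = 440.0.

TC* ≈ £658,697.14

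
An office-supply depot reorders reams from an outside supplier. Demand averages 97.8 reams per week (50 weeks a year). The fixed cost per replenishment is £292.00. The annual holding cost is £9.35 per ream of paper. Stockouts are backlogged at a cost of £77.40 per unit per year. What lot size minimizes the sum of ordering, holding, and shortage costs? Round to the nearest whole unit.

Annual demand D = 97.8 × 50 = 4,890.
With planned backorders, Q* = √(2DS/H) · √((H+B)/B).
√(2DS/H) = √(2 × 4,890 × 292 / 9.35) = 552.656.
√((H+B)/B) = √((9.35+77.4)/77.4) = 1.0587.
Q* ≈ 585.085.

Q* ≈ 585 reams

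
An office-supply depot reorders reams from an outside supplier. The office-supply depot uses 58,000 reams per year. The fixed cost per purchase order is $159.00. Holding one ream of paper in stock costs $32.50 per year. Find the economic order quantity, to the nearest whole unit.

Q* ≈ 753 reams

EOQ = √(2DS / H) = √(2 × 58,000 × 159 / 32.5).
= √(18,444,000 / 32.5) = √567,507.6923 ≈ 753.331.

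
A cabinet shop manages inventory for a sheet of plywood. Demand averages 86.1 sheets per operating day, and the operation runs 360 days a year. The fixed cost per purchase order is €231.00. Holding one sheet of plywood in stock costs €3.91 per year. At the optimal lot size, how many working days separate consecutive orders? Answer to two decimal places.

T ≈ 22.23 days

Annual demand D = 86.1 × 360 = 30,996.
EOQ = √(2DS/H) = √(2 × 30,996 × 231 / 3.91) ≈ 1913.75.
Cycle time = Q*/D × 360 = 1913.75 / 30,996 × 360 ≈ 22.227 days.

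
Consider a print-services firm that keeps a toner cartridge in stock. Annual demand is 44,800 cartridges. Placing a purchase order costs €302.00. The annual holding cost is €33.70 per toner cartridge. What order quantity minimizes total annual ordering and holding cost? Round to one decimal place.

EOQ = √(2DS / H) = √(2 × 44,800 × 302 / 33.7).
= √(27,059,200 / 33.7) = √802,943.6202 ≈ 896.071.

Q* ≈ 896.1 cartridges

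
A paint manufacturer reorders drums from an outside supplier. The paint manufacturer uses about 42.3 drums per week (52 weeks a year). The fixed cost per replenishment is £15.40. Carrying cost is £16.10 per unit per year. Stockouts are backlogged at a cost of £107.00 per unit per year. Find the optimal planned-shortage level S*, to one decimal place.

S* ≈ 9.1 drums

Annual demand D = 42.3 × 52 = 2,199.6.
With planned backorders, Q* = √(2DS/H) · √((H+B)/B).
√(2DS/H) = √(2 × 2,199.6 × 15.4 / 16.1) = 64.869.
√((H+B)/B) = √((16.1+107)/107) = 1.0726.
Q* ≈ 69.578.
S* = Q* · H/(H+B) = 69.578 × 16.1/123.1 ≈ 9.100.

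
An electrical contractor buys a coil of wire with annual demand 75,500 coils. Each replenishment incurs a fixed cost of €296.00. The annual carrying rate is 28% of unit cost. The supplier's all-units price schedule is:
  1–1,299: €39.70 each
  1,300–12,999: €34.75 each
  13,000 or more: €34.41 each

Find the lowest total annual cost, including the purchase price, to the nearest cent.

TC* ≈ €2,644,479.07

Holding cost per unit per year at price C is H = 0.28·C.
Candidates are each tier's EOQ (if it falls in that tier) and each price-break quantity.
Tier 1 (€39.70): EOQ = 2005.2 exceeds tier's upper bound 1299, so this tier is dominated.
EOQ at €34.75 = 2143.3 (feasible in tier 2): TC = 75,500×€34.75 + (75,500/2143.3)×296 + (2143.3/2)×0.28×€34.75 = €2,644,479.07.
EOQ at €34.41 = 2153.8 < 13000, so use break Q=13000: TC = 75,500×€34.41 + (75,500/13000.0)×296 + (13000.0/2)×0.28×€34.41 = €2,662,300.28.
Lowest total cost among the candidates is at Q = 2143.3.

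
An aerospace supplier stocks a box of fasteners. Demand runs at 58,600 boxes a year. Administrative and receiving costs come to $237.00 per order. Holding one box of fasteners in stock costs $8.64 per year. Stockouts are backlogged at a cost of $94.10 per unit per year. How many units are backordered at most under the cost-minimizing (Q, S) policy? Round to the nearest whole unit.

With planned backorders, Q* = √(2DS/H) · √((H+B)/B).
√(2DS/H) = √(2 × 58,600 × 237 / 8.64) = 1793.003.
√((H+B)/B) = √((8.64+94.1)/94.1) = 1.0449.
Q* ≈ 1873.510.
S* = Q* · H/(H+B) = 1873.510 × 8.64/102.74 ≈ 157.554.

S* ≈ 158 boxes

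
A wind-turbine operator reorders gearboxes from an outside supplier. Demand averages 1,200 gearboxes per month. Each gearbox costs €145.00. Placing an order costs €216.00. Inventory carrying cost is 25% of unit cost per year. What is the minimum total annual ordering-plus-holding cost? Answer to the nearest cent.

TC* ≈ €15,016.79

Annual demand D = 1,200 × 12 = 14,400.
Holding cost H = 0.25 × €145.00 = €36.2500 per unit per year.
Q* = √(2DS/H) = √(2 × 14,400 × 216 / 36.25) ≈ 414.26.
At Q*, ordering cost (D/Q*)S equals holding cost (Q*/2)H, each = √(DSH/2).
Minimum total = √(2DSH) = √(2 × 14,400 × 216 × 36.25) ≈ 15016.791.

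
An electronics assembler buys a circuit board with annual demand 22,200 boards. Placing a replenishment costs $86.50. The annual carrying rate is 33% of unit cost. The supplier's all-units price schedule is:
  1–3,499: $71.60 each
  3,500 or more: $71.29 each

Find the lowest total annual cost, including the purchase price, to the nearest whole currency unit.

Holding cost per unit per year at price C is H = 0.33·C.
Candidates are each tier's EOQ (if it falls in that tier) and each price-break quantity.
EOQ at $71.60 = 403.2 (feasible in tier 1): TC = 22,200×$71.60 + (22,200/403.2)×86.5 + (403.2/2)×0.33×$71.60 = $1,599,046.05.
EOQ at $71.29 = 404.0 < 3500, so use break Q=3500: TC = 22,200×$71.29 + (22,200/3500.0)×86.5 + (3500.0/2)×0.33×$71.29 = $1,624,356.63.
Lowest total cost among the candidates is at Q = 403.2.

TC* ≈ $1,599,046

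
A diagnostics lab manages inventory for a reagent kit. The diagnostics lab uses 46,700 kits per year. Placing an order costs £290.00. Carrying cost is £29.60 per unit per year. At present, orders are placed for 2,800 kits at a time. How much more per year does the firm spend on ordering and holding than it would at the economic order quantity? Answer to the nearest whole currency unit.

Extra cost ≈ £17,962 per year

EOQ = √(2DS/H) = √(2 × 46,700 × 290 / 29.6) ≈ 956.59.
Cost at Q* = (D/Q*)S + (Q*/2)H = √(2DSH) ≈ £28,315.11.
Cost at Q = 2,800: (46,700/2,800)×290 + (2,800/2)×29.6 = £4,836.79 + £41,440.00 = £46,276.79.
Excess = £46,276.79 − £28,315.11 = £17,961.67.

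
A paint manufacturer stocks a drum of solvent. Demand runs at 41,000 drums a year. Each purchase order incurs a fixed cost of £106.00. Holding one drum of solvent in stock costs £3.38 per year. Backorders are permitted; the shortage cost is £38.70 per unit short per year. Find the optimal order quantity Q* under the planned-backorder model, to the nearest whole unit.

Q* ≈ 1,672 drums

With planned backorders, Q* = √(2DS/H) · √((H+B)/B).
√(2DS/H) = √(2 × 41,000 × 106 / 3.38) = 1603.620.
√((H+B)/B) = √((3.38+38.7)/38.7) = 1.0428.
Q* ≈ 1672.183.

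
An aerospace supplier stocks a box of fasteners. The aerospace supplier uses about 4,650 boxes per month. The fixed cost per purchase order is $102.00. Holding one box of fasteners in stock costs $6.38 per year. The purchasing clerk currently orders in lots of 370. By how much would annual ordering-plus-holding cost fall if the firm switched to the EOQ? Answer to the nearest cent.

Annual demand D = 4,650 × 12 = 55,800.
EOQ = √(2DS/H) = √(2 × 55,800 × 102 / 6.38) ≈ 1335.74.
Cost at Q* = (D/Q*)S + (Q*/2)H = √(2DSH) ≈ $8,522.02.
Cost at Q = 370: (55,800/370)×102 + (370/2)×6.38 = $15,382.70 + $1,180.30 = $16,563.00.
Excess = $16,563.00 − $8,522.02 = $8,040.98.

Extra cost ≈ $8,040.98 per year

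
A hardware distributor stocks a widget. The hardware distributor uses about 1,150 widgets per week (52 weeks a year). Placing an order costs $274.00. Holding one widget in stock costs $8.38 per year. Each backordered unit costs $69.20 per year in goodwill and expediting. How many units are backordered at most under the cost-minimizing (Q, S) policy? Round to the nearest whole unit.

Annual demand D = 1,150 × 52 = 59,800.
With planned backorders, Q* = √(2DS/H) · √((H+B)/B).
√(2DS/H) = √(2 × 59,800 × 274 / 8.38) = 1977.511.
√((H+B)/B) = √((8.38+69.2)/69.2) = 1.0588.
Q* ≈ 2093.827.
S* = Q* · H/(H+B) = 2093.827 × 8.38/77.58 ≈ 226.170.

S* ≈ 226 widgets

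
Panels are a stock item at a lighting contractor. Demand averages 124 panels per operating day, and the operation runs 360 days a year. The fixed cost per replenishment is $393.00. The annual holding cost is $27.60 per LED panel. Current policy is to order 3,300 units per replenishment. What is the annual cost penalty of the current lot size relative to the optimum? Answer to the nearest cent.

Annual demand D = 124 × 360 = 44,640.
EOQ = √(2DS/H) = √(2 × 44,640 × 393 / 27.6) ≈ 1127.51.
Cost at Q* = (D/Q*)S + (Q*/2)H = √(2DSH) ≈ $31,119.16.
Cost at Q = 3,300: (44,640/3,300)×393 + (3,300/2)×27.6 = $5,316.22 + $45,540.00 = $50,856.22.
Excess = $50,856.22 − $31,119.16 = $19,737.06.

Extra cost ≈ $19,737.06 per year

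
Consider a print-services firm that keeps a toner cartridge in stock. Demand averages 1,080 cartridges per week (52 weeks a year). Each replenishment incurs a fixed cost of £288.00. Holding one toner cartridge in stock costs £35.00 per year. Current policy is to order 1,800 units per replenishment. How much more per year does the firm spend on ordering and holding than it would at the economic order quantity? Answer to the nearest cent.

Annual demand D = 1,080 × 52 = 56,160.
EOQ = √(2DS/H) = √(2 × 56,160 × 288 / 35) ≈ 961.37.
Cost at Q* = (D/Q*)S + (Q*/2)H = √(2DSH) ≈ £33,647.97.
Cost at Q = 1,800: (56,160/1,800)×288 + (1,800/2)×35 = £8,985.60 + £31,500.00 = £40,485.60.
Excess = £40,485.60 − £33,647.97 = £6,837.63.

Extra cost ≈ £6,837.63 per year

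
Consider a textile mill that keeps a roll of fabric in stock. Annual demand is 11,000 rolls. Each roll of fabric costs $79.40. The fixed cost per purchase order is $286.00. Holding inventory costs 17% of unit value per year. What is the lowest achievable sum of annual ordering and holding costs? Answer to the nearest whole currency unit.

TC* ≈ $9,216

Holding cost H = 0.17 × $79.40 = $13.4980 per unit per year.
EOQ = √(2DS/H) = √(2 × 11,000 × 286 / 13.498) ≈ 682.75.
At Q*, ordering cost (D/Q*)S equals holding cost (Q*/2)H, each = √(DSH/2).
Minimum total = √(2DSH) = √(2 × 11,000 × 286 × 13.498) ≈ 9215.716.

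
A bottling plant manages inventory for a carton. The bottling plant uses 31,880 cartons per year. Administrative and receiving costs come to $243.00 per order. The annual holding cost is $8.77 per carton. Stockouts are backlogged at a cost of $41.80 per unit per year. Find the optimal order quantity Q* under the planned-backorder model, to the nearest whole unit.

With planned backorders, Q* = √(2DS/H) · √((H+B)/B).
√(2DS/H) = √(2 × 31,880 × 243 / 8.77) = 1329.161.
√((H+B)/B) = √((8.77+41.8)/41.8) = 1.0999.
Q* ≈ 1461.961.

Q* ≈ 1,462 cartons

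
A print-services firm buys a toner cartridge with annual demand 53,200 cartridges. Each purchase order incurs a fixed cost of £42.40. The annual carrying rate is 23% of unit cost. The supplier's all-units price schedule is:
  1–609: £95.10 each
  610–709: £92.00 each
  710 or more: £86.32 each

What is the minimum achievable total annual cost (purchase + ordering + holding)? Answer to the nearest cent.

Holding cost per unit per year at price C is H = 0.23·C.
Evaluate total cost at each tier's feasible EOQ or, if the EOQ is below the tier, at the tier's minimum quantity.
EOQ at £95.10 = 454.2 (feasible in tier 1): TC = 53,200×£95.10 + (53,200/454.2)×42.4 + (454.2/2)×0.23×£95.10 = £5,069,253.63.
EOQ at £92.00 = 461.7 < 610, so use break Q=610: TC = 53,200×£92.00 + (53,200/610.0)×42.4 + (610.0/2)×0.23×£92.00 = £4,904,551.64.
EOQ at £86.32 = 476.7 < 710, so use break Q=710: TC = 53,200×£86.32 + (53,200/710.0)×42.4 + (710.0/2)×0.23×£86.32 = £4,602,449.04.
Lowest total cost among the candidates is at Q = 710.0.

TC* ≈ £4,602,449.04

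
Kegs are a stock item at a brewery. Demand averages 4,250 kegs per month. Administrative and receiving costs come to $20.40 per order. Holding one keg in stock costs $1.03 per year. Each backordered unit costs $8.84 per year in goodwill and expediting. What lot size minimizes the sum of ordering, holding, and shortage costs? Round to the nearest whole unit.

Q* ≈ 1,502 kegs

Annual demand D = 4,250 × 12 = 51,000.
With planned backorders, Q* = √(2DS/H) · √((H+B)/B).
√(2DS/H) = √(2 × 51,000 × 20.4 / 1.03) = 1421.335.
√((H+B)/B) = √((1.03+8.84)/8.84) = 1.0567.
Q* ≈ 1501.858.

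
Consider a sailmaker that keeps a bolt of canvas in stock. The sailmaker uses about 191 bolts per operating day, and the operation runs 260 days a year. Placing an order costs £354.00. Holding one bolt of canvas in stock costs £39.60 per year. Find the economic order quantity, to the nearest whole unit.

Q* ≈ 942 bolts

Annual demand D = 191 × 260 = 49,660.
EOQ = √(2DS / H) = √(2 × 49,660 × 354 / 39.6).
= √(35,159,280 / 39.6) = √887,860.6061 ≈ 942.264.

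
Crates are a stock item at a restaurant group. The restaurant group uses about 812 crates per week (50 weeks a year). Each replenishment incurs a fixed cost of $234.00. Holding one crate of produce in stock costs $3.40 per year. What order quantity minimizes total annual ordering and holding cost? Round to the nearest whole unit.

Annual demand D = 812 × 50 = 40,600.
EOQ = √(2DS / H) = √(2 × 40,600 × 234 / 3.4).
= √(19,000,800 / 3.4) = √5,588,470.5882 ≈ 2363.995.

Q* ≈ 2,364 crates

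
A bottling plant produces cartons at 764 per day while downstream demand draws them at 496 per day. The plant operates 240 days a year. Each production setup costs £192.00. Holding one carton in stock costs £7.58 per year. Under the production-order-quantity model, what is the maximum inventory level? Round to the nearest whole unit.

I_max ≈ 1,454 cartons

Annual demand D = 496 × 240 = 119,040.
Production build-up factor (1 − d/p) = 1 − 496/764 = 0.3508.
Q* = √(2DS / (H(1 − d/p))) = √(2 × 119,040 × 192 / (7.58 × 0.3508)).
= √(45,711,360 / 2.659) ≈ 4146.262.
Maximum inventory = Q*(1 − d/p) = 4146.262 × 0.3508 ≈ 1454.448.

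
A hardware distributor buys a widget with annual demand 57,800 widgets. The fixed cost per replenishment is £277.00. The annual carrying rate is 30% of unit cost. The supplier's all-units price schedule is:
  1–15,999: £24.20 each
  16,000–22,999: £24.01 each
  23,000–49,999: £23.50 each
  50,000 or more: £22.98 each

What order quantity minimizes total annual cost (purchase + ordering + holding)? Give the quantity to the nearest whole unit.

Q* ≈ 2,100 widgets

Holding cost per unit per year at price C is H = 0.30·C.
Candidates are each tier's EOQ (if it falls in that tier) and each price-break quantity.
EOQ at £24.20 = 2100.2 (feasible in tier 1): TC = 57,800×£24.20 + (57,800/2100.2)×277 + (2100.2/2)×0.30×£24.20 = £1,414,007.10.
EOQ at £24.01 = 2108.4 < 16000, so use break Q=16000: TC = 57,800×£24.01 + (57,800/16000.0)×277 + (16000.0/2)×0.30×£24.01 = £1,446,402.66.
EOQ at £23.50 = 2131.2 < 23000, so use break Q=23000: TC = 57,800×£23.50 + (57,800/23000.0)×277 + (23000.0/2)×0.30×£23.50 = £1,440,071.11.
EOQ at £22.98 = 2155.2 < 50000, so use break Q=50000: TC = 57,800×£22.98 + (57,800/50000.0)×277 + (50000.0/2)×0.30×£22.98 = £1,500,914.21.
Lowest total cost is £1,414,007.10 at Q = 2100.2.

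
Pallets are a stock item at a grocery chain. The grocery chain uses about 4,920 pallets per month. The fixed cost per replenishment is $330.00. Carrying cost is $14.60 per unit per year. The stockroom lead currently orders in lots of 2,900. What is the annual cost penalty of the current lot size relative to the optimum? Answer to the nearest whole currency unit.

Annual demand D = 4,920 × 12 = 59,040.
EOQ = √(2DS/H) = √(2 × 59,040 × 330 / 14.6) ≈ 1633.69.
Cost at Q* = (D/Q*)S + (Q*/2)H = √(2DSH) ≈ $23,851.82.
Cost at Q = 2,900: (59,040/2,900)×330 + (2,900/2)×14.6 = $6,718.34 + $21,170.00 = $27,888.34.
Excess = $27,888.34 − $23,851.82 = $4,036.52.

Extra cost ≈ $4,037 per year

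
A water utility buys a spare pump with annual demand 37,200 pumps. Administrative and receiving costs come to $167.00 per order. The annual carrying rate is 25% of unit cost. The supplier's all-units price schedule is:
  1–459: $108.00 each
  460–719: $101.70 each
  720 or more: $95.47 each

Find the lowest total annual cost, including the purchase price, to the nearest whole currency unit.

Holding cost per unit per year at price C is H = 0.25·C.
For each price level, check whether its EOQ is feasible; otherwise the best quantity at that price is the breakpoint.
Tier 1 ($108.00): EOQ = 678.4 exceeds tier's upper bound 459, so this tier is dominated.
EOQ at $101.70 = 699.1 (feasible in tier 2): TC = 37,200×$101.70 + (37,200/699.1)×167 + (699.1/2)×0.25×$101.70 = $3,801,013.59.
EOQ at $95.47 = 721.5 (feasible in tier 3): TC = 37,200×$95.47 + (37,200/721.5)×167 + (721.5/2)×0.25×$95.47 = $3,568,704.60.
Lowest total cost among the candidates is at Q = 721.5.

TC* ≈ $3,568,705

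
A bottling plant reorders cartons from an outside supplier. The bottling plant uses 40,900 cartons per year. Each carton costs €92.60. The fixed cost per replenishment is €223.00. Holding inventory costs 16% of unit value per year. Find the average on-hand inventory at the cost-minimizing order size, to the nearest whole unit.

Holding cost H = 0.16 × €92.60 = €14.8160 per unit per year.
EOQ = √(2DS/H) = √(2 × 40,900 × 223 / 14.816) ≈ 1109.59.
Average inventory = Q*/2 ≈ 1109.59 / 2 = 554.796.

Average inventory ≈ 555 cartons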